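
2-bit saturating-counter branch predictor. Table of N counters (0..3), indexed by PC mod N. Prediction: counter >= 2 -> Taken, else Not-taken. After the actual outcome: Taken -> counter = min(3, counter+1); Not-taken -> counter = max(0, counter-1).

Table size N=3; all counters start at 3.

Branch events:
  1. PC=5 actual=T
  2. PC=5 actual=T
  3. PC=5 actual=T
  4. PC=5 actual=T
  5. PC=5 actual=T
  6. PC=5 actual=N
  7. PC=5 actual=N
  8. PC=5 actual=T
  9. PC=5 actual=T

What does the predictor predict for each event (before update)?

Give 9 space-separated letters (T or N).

Ev 1: PC=5 idx=2 pred=T actual=T -> ctr[2]=3
Ev 2: PC=5 idx=2 pred=T actual=T -> ctr[2]=3
Ev 3: PC=5 idx=2 pred=T actual=T -> ctr[2]=3
Ev 4: PC=5 idx=2 pred=T actual=T -> ctr[2]=3
Ev 5: PC=5 idx=2 pred=T actual=T -> ctr[2]=3
Ev 6: PC=5 idx=2 pred=T actual=N -> ctr[2]=2
Ev 7: PC=5 idx=2 pred=T actual=N -> ctr[2]=1
Ev 8: PC=5 idx=2 pred=N actual=T -> ctr[2]=2
Ev 9: PC=5 idx=2 pred=T actual=T -> ctr[2]=3

Answer: T T T T T T T N T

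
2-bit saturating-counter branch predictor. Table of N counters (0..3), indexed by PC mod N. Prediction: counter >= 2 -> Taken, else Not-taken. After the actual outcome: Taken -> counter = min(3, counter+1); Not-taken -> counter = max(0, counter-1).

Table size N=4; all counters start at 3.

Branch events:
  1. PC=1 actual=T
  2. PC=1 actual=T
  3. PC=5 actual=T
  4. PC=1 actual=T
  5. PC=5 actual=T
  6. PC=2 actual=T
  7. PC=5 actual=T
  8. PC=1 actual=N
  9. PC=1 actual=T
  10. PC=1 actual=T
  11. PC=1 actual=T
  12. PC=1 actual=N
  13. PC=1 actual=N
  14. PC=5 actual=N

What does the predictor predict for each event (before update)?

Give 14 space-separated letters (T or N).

Answer: T T T T T T T T T T T T T N

Derivation:
Ev 1: PC=1 idx=1 pred=T actual=T -> ctr[1]=3
Ev 2: PC=1 idx=1 pred=T actual=T -> ctr[1]=3
Ev 3: PC=5 idx=1 pred=T actual=T -> ctr[1]=3
Ev 4: PC=1 idx=1 pred=T actual=T -> ctr[1]=3
Ev 5: PC=5 idx=1 pred=T actual=T -> ctr[1]=3
Ev 6: PC=2 idx=2 pred=T actual=T -> ctr[2]=3
Ev 7: PC=5 idx=1 pred=T actual=T -> ctr[1]=3
Ev 8: PC=1 idx=1 pred=T actual=N -> ctr[1]=2
Ev 9: PC=1 idx=1 pred=T actual=T -> ctr[1]=3
Ev 10: PC=1 idx=1 pred=T actual=T -> ctr[1]=3
Ev 11: PC=1 idx=1 pred=T actual=T -> ctr[1]=3
Ev 12: PC=1 idx=1 pred=T actual=N -> ctr[1]=2
Ev 13: PC=1 idx=1 pred=T actual=N -> ctr[1]=1
Ev 14: PC=5 idx=1 pred=N actual=N -> ctr[1]=0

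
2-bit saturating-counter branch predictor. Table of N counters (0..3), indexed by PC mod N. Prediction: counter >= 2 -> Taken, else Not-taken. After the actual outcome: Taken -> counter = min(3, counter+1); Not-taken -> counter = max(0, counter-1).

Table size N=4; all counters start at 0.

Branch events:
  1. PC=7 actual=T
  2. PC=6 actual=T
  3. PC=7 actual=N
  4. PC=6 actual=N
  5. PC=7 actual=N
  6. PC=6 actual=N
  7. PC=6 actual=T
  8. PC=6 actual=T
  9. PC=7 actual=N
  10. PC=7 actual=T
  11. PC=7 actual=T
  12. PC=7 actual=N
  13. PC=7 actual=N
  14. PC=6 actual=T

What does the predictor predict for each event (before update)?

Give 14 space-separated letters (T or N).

Answer: N N N N N N N N N N N T N T

Derivation:
Ev 1: PC=7 idx=3 pred=N actual=T -> ctr[3]=1
Ev 2: PC=6 idx=2 pred=N actual=T -> ctr[2]=1
Ev 3: PC=7 idx=3 pred=N actual=N -> ctr[3]=0
Ev 4: PC=6 idx=2 pred=N actual=N -> ctr[2]=0
Ev 5: PC=7 idx=3 pred=N actual=N -> ctr[3]=0
Ev 6: PC=6 idx=2 pred=N actual=N -> ctr[2]=0
Ev 7: PC=6 idx=2 pred=N actual=T -> ctr[2]=1
Ev 8: PC=6 idx=2 pred=N actual=T -> ctr[2]=2
Ev 9: PC=7 idx=3 pred=N actual=N -> ctr[3]=0
Ev 10: PC=7 idx=3 pred=N actual=T -> ctr[3]=1
Ev 11: PC=7 idx=3 pred=N actual=T -> ctr[3]=2
Ev 12: PC=7 idx=3 pred=T actual=N -> ctr[3]=1
Ev 13: PC=7 idx=3 pred=N actual=N -> ctr[3]=0
Ev 14: PC=6 idx=2 pred=T actual=T -> ctr[2]=3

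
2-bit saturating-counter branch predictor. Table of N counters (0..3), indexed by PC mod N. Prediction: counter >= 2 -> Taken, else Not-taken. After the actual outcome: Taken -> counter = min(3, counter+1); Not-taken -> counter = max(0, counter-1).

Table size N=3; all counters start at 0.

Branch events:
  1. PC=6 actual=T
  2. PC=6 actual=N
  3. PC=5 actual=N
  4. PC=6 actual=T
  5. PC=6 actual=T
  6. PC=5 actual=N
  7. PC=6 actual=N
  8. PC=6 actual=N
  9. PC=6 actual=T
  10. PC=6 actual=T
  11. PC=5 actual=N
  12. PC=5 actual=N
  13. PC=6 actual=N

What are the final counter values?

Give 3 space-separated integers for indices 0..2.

Answer: 1 0 0

Derivation:
Ev 1: PC=6 idx=0 pred=N actual=T -> ctr[0]=1
Ev 2: PC=6 idx=0 pred=N actual=N -> ctr[0]=0
Ev 3: PC=5 idx=2 pred=N actual=N -> ctr[2]=0
Ev 4: PC=6 idx=0 pred=N actual=T -> ctr[0]=1
Ev 5: PC=6 idx=0 pred=N actual=T -> ctr[0]=2
Ev 6: PC=5 idx=2 pred=N actual=N -> ctr[2]=0
Ev 7: PC=6 idx=0 pred=T actual=N -> ctr[0]=1
Ev 8: PC=6 idx=0 pred=N actual=N -> ctr[0]=0
Ev 9: PC=6 idx=0 pred=N actual=T -> ctr[0]=1
Ev 10: PC=6 idx=0 pred=N actual=T -> ctr[0]=2
Ev 11: PC=5 idx=2 pred=N actual=N -> ctr[2]=0
Ev 12: PC=5 idx=2 pred=N actual=N -> ctr[2]=0
Ev 13: PC=6 idx=0 pred=T actual=N -> ctr[0]=1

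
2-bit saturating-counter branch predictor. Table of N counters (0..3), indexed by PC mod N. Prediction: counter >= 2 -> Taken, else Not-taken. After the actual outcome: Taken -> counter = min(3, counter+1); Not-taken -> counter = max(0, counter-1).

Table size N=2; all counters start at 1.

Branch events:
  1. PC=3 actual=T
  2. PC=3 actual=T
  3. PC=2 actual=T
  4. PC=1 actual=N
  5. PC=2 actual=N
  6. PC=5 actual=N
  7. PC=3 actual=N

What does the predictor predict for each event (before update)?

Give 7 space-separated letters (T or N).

Answer: N T N T T T N

Derivation:
Ev 1: PC=3 idx=1 pred=N actual=T -> ctr[1]=2
Ev 2: PC=3 idx=1 pred=T actual=T -> ctr[1]=3
Ev 3: PC=2 idx=0 pred=N actual=T -> ctr[0]=2
Ev 4: PC=1 idx=1 pred=T actual=N -> ctr[1]=2
Ev 5: PC=2 idx=0 pred=T actual=N -> ctr[0]=1
Ev 6: PC=5 idx=1 pred=T actual=N -> ctr[1]=1
Ev 7: PC=3 idx=1 pred=N actual=N -> ctr[1]=0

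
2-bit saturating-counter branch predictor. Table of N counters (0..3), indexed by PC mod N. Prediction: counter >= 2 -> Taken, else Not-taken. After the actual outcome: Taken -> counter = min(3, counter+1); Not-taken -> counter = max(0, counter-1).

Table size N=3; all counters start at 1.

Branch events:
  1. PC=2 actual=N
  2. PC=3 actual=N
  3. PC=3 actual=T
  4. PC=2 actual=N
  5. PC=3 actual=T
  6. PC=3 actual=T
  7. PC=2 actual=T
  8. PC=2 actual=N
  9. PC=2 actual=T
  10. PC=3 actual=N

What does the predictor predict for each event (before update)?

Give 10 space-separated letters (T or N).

Answer: N N N N N T N N N T

Derivation:
Ev 1: PC=2 idx=2 pred=N actual=N -> ctr[2]=0
Ev 2: PC=3 idx=0 pred=N actual=N -> ctr[0]=0
Ev 3: PC=3 idx=0 pred=N actual=T -> ctr[0]=1
Ev 4: PC=2 idx=2 pred=N actual=N -> ctr[2]=0
Ev 5: PC=3 idx=0 pred=N actual=T -> ctr[0]=2
Ev 6: PC=3 idx=0 pred=T actual=T -> ctr[0]=3
Ev 7: PC=2 idx=2 pred=N actual=T -> ctr[2]=1
Ev 8: PC=2 idx=2 pred=N actual=N -> ctr[2]=0
Ev 9: PC=2 idx=2 pred=N actual=T -> ctr[2]=1
Ev 10: PC=3 idx=0 pred=T actual=N -> ctr[0]=2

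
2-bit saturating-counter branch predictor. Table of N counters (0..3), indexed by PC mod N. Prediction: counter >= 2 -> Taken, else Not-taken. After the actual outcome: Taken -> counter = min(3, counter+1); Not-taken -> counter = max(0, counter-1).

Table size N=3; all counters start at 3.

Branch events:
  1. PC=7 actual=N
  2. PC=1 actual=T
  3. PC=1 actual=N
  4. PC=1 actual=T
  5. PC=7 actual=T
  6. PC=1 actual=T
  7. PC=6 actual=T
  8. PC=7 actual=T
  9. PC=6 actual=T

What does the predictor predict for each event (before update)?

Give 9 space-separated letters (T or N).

Ev 1: PC=7 idx=1 pred=T actual=N -> ctr[1]=2
Ev 2: PC=1 idx=1 pred=T actual=T -> ctr[1]=3
Ev 3: PC=1 idx=1 pred=T actual=N -> ctr[1]=2
Ev 4: PC=1 idx=1 pred=T actual=T -> ctr[1]=3
Ev 5: PC=7 idx=1 pred=T actual=T -> ctr[1]=3
Ev 6: PC=1 idx=1 pred=T actual=T -> ctr[1]=3
Ev 7: PC=6 idx=0 pred=T actual=T -> ctr[0]=3
Ev 8: PC=7 idx=1 pred=T actual=T -> ctr[1]=3
Ev 9: PC=6 idx=0 pred=T actual=T -> ctr[0]=3

Answer: T T T T T T T T T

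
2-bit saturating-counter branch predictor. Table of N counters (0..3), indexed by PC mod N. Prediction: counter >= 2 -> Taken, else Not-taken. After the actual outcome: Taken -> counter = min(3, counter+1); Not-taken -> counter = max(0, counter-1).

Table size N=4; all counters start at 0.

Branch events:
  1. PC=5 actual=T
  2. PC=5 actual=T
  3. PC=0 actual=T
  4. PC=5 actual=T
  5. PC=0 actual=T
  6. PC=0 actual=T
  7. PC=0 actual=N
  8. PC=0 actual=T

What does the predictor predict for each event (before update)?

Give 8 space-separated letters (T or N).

Answer: N N N T N T T T

Derivation:
Ev 1: PC=5 idx=1 pred=N actual=T -> ctr[1]=1
Ev 2: PC=5 idx=1 pred=N actual=T -> ctr[1]=2
Ev 3: PC=0 idx=0 pred=N actual=T -> ctr[0]=1
Ev 4: PC=5 idx=1 pred=T actual=T -> ctr[1]=3
Ev 5: PC=0 idx=0 pred=N actual=T -> ctr[0]=2
Ev 6: PC=0 idx=0 pred=T actual=T -> ctr[0]=3
Ev 7: PC=0 idx=0 pred=T actual=N -> ctr[0]=2
Ev 8: PC=0 idx=0 pred=T actual=T -> ctr[0]=3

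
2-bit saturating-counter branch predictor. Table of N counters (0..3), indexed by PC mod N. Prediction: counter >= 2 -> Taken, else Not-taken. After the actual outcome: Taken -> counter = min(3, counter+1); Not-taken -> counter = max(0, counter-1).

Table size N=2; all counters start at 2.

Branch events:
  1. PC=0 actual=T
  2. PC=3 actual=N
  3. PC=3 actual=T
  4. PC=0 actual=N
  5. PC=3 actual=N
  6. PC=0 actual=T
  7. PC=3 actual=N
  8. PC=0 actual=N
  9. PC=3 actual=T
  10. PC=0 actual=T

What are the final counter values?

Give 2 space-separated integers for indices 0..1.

Ev 1: PC=0 idx=0 pred=T actual=T -> ctr[0]=3
Ev 2: PC=3 idx=1 pred=T actual=N -> ctr[1]=1
Ev 3: PC=3 idx=1 pred=N actual=T -> ctr[1]=2
Ev 4: PC=0 idx=0 pred=T actual=N -> ctr[0]=2
Ev 5: PC=3 idx=1 pred=T actual=N -> ctr[1]=1
Ev 6: PC=0 idx=0 pred=T actual=T -> ctr[0]=3
Ev 7: PC=3 idx=1 pred=N actual=N -> ctr[1]=0
Ev 8: PC=0 idx=0 pred=T actual=N -> ctr[0]=2
Ev 9: PC=3 idx=1 pred=N actual=T -> ctr[1]=1
Ev 10: PC=0 idx=0 pred=T actual=T -> ctr[0]=3

Answer: 3 1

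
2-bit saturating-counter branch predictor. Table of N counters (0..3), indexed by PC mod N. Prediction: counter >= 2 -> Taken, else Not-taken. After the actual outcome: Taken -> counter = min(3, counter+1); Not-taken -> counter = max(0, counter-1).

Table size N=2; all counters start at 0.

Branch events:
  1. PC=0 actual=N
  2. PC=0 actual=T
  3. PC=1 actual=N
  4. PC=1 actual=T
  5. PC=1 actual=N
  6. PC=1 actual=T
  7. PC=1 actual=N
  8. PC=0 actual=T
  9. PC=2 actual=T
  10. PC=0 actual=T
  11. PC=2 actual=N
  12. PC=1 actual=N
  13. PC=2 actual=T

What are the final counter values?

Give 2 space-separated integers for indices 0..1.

Ev 1: PC=0 idx=0 pred=N actual=N -> ctr[0]=0
Ev 2: PC=0 idx=0 pred=N actual=T -> ctr[0]=1
Ev 3: PC=1 idx=1 pred=N actual=N -> ctr[1]=0
Ev 4: PC=1 idx=1 pred=N actual=T -> ctr[1]=1
Ev 5: PC=1 idx=1 pred=N actual=N -> ctr[1]=0
Ev 6: PC=1 idx=1 pred=N actual=T -> ctr[1]=1
Ev 7: PC=1 idx=1 pred=N actual=N -> ctr[1]=0
Ev 8: PC=0 idx=0 pred=N actual=T -> ctr[0]=2
Ev 9: PC=2 idx=0 pred=T actual=T -> ctr[0]=3
Ev 10: PC=0 idx=0 pred=T actual=T -> ctr[0]=3
Ev 11: PC=2 idx=0 pred=T actual=N -> ctr[0]=2
Ev 12: PC=1 idx=1 pred=N actual=N -> ctr[1]=0
Ev 13: PC=2 idx=0 pred=T actual=T -> ctr[0]=3

Answer: 3 0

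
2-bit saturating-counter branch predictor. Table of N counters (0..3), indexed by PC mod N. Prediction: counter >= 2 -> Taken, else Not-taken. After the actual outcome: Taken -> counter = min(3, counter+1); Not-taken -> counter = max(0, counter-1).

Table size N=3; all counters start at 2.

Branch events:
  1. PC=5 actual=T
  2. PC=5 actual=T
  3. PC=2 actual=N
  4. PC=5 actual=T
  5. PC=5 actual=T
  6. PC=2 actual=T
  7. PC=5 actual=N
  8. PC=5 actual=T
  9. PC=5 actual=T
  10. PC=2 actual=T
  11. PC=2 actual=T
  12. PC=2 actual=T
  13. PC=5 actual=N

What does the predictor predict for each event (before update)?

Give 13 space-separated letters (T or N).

Answer: T T T T T T T T T T T T T

Derivation:
Ev 1: PC=5 idx=2 pred=T actual=T -> ctr[2]=3
Ev 2: PC=5 idx=2 pred=T actual=T -> ctr[2]=3
Ev 3: PC=2 idx=2 pred=T actual=N -> ctr[2]=2
Ev 4: PC=5 idx=2 pred=T actual=T -> ctr[2]=3
Ev 5: PC=5 idx=2 pred=T actual=T -> ctr[2]=3
Ev 6: PC=2 idx=2 pred=T actual=T -> ctr[2]=3
Ev 7: PC=5 idx=2 pred=T actual=N -> ctr[2]=2
Ev 8: PC=5 idx=2 pred=T actual=T -> ctr[2]=3
Ev 9: PC=5 idx=2 pred=T actual=T -> ctr[2]=3
Ev 10: PC=2 idx=2 pred=T actual=T -> ctr[2]=3
Ev 11: PC=2 idx=2 pred=T actual=T -> ctr[2]=3
Ev 12: PC=2 idx=2 pred=T actual=T -> ctr[2]=3
Ev 13: PC=5 idx=2 pred=T actual=N -> ctr[2]=2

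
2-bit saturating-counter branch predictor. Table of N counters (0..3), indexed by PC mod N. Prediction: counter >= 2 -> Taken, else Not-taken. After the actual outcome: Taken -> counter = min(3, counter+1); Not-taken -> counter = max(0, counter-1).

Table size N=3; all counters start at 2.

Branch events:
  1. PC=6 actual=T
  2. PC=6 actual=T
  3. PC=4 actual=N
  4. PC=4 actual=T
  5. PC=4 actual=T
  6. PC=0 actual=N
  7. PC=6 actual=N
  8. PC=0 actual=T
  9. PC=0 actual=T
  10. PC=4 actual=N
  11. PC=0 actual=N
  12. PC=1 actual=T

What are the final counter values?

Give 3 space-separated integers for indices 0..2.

Ev 1: PC=6 idx=0 pred=T actual=T -> ctr[0]=3
Ev 2: PC=6 idx=0 pred=T actual=T -> ctr[0]=3
Ev 3: PC=4 idx=1 pred=T actual=N -> ctr[1]=1
Ev 4: PC=4 idx=1 pred=N actual=T -> ctr[1]=2
Ev 5: PC=4 idx=1 pred=T actual=T -> ctr[1]=3
Ev 6: PC=0 idx=0 pred=T actual=N -> ctr[0]=2
Ev 7: PC=6 idx=0 pred=T actual=N -> ctr[0]=1
Ev 8: PC=0 idx=0 pred=N actual=T -> ctr[0]=2
Ev 9: PC=0 idx=0 pred=T actual=T -> ctr[0]=3
Ev 10: PC=4 idx=1 pred=T actual=N -> ctr[1]=2
Ev 11: PC=0 idx=0 pred=T actual=N -> ctr[0]=2
Ev 12: PC=1 idx=1 pred=T actual=T -> ctr[1]=3

Answer: 2 3 2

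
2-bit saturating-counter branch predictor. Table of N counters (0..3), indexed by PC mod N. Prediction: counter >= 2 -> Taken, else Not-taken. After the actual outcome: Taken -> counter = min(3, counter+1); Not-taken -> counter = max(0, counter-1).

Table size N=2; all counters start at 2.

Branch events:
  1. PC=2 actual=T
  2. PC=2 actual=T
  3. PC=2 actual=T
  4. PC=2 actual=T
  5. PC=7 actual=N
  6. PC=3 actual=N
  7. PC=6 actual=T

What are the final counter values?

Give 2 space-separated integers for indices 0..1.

Answer: 3 0

Derivation:
Ev 1: PC=2 idx=0 pred=T actual=T -> ctr[0]=3
Ev 2: PC=2 idx=0 pred=T actual=T -> ctr[0]=3
Ev 3: PC=2 idx=0 pred=T actual=T -> ctr[0]=3
Ev 4: PC=2 idx=0 pred=T actual=T -> ctr[0]=3
Ev 5: PC=7 idx=1 pred=T actual=N -> ctr[1]=1
Ev 6: PC=3 idx=1 pred=N actual=N -> ctr[1]=0
Ev 7: PC=6 idx=0 pred=T actual=T -> ctr[0]=3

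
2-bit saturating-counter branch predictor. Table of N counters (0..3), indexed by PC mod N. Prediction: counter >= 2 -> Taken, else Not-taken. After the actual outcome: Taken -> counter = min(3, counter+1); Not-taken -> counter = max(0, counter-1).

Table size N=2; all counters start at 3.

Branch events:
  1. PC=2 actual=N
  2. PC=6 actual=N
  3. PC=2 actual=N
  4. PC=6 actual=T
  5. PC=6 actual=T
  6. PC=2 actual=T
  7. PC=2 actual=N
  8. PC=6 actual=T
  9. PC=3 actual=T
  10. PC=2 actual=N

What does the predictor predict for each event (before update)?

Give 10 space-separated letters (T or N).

Ev 1: PC=2 idx=0 pred=T actual=N -> ctr[0]=2
Ev 2: PC=6 idx=0 pred=T actual=N -> ctr[0]=1
Ev 3: PC=2 idx=0 pred=N actual=N -> ctr[0]=0
Ev 4: PC=6 idx=0 pred=N actual=T -> ctr[0]=1
Ev 5: PC=6 idx=0 pred=N actual=T -> ctr[0]=2
Ev 6: PC=2 idx=0 pred=T actual=T -> ctr[0]=3
Ev 7: PC=2 idx=0 pred=T actual=N -> ctr[0]=2
Ev 8: PC=6 idx=0 pred=T actual=T -> ctr[0]=3
Ev 9: PC=3 idx=1 pred=T actual=T -> ctr[1]=3
Ev 10: PC=2 idx=0 pred=T actual=N -> ctr[0]=2

Answer: T T N N N T T T T T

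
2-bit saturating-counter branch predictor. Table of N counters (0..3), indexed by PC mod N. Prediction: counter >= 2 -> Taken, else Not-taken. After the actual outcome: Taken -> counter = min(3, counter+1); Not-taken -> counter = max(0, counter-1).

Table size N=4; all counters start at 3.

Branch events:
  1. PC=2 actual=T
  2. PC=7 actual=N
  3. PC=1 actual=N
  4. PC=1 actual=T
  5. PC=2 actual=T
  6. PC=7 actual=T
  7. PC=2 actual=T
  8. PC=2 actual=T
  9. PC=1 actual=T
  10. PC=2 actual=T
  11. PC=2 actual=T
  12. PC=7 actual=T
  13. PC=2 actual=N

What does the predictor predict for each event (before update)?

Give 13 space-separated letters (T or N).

Answer: T T T T T T T T T T T T T

Derivation:
Ev 1: PC=2 idx=2 pred=T actual=T -> ctr[2]=3
Ev 2: PC=7 idx=3 pred=T actual=N -> ctr[3]=2
Ev 3: PC=1 idx=1 pred=T actual=N -> ctr[1]=2
Ev 4: PC=1 idx=1 pred=T actual=T -> ctr[1]=3
Ev 5: PC=2 idx=2 pred=T actual=T -> ctr[2]=3
Ev 6: PC=7 idx=3 pred=T actual=T -> ctr[3]=3
Ev 7: PC=2 idx=2 pred=T actual=T -> ctr[2]=3
Ev 8: PC=2 idx=2 pred=T actual=T -> ctr[2]=3
Ev 9: PC=1 idx=1 pred=T actual=T -> ctr[1]=3
Ev 10: PC=2 idx=2 pred=T actual=T -> ctr[2]=3
Ev 11: PC=2 idx=2 pred=T actual=T -> ctr[2]=3
Ev 12: PC=7 idx=3 pred=T actual=T -> ctr[3]=3
Ev 13: PC=2 idx=2 pred=T actual=N -> ctr[2]=2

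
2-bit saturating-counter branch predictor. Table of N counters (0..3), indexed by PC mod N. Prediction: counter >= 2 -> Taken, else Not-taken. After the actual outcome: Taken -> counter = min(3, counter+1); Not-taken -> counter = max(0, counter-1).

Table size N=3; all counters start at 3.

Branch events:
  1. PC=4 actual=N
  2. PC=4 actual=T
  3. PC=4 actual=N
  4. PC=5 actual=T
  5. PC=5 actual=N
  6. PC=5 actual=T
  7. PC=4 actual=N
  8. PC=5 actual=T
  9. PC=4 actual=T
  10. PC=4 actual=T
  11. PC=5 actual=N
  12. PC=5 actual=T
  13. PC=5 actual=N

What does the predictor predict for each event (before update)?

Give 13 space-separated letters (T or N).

Ev 1: PC=4 idx=1 pred=T actual=N -> ctr[1]=2
Ev 2: PC=4 idx=1 pred=T actual=T -> ctr[1]=3
Ev 3: PC=4 idx=1 pred=T actual=N -> ctr[1]=2
Ev 4: PC=5 idx=2 pred=T actual=T -> ctr[2]=3
Ev 5: PC=5 idx=2 pred=T actual=N -> ctr[2]=2
Ev 6: PC=5 idx=2 pred=T actual=T -> ctr[2]=3
Ev 7: PC=4 idx=1 pred=T actual=N -> ctr[1]=1
Ev 8: PC=5 idx=2 pred=T actual=T -> ctr[2]=3
Ev 9: PC=4 idx=1 pred=N actual=T -> ctr[1]=2
Ev 10: PC=4 idx=1 pred=T actual=T -> ctr[1]=3
Ev 11: PC=5 idx=2 pred=T actual=N -> ctr[2]=2
Ev 12: PC=5 idx=2 pred=T actual=T -> ctr[2]=3
Ev 13: PC=5 idx=2 pred=T actual=N -> ctr[2]=2

Answer: T T T T T T T T N T T T T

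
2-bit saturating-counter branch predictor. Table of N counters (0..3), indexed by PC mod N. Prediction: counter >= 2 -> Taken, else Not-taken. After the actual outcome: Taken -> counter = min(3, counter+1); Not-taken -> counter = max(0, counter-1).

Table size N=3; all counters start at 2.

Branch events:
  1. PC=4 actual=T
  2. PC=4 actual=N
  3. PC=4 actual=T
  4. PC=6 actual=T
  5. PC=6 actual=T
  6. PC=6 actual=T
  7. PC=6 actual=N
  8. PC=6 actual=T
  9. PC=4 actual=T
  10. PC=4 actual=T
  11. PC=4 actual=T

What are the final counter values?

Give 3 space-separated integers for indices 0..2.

Ev 1: PC=4 idx=1 pred=T actual=T -> ctr[1]=3
Ev 2: PC=4 idx=1 pred=T actual=N -> ctr[1]=2
Ev 3: PC=4 idx=1 pred=T actual=T -> ctr[1]=3
Ev 4: PC=6 idx=0 pred=T actual=T -> ctr[0]=3
Ev 5: PC=6 idx=0 pred=T actual=T -> ctr[0]=3
Ev 6: PC=6 idx=0 pred=T actual=T -> ctr[0]=3
Ev 7: PC=6 idx=0 pred=T actual=N -> ctr[0]=2
Ev 8: PC=6 idx=0 pred=T actual=T -> ctr[0]=3
Ev 9: PC=4 idx=1 pred=T actual=T -> ctr[1]=3
Ev 10: PC=4 idx=1 pred=T actual=T -> ctr[1]=3
Ev 11: PC=4 idx=1 pred=T actual=T -> ctr[1]=3

Answer: 3 3 2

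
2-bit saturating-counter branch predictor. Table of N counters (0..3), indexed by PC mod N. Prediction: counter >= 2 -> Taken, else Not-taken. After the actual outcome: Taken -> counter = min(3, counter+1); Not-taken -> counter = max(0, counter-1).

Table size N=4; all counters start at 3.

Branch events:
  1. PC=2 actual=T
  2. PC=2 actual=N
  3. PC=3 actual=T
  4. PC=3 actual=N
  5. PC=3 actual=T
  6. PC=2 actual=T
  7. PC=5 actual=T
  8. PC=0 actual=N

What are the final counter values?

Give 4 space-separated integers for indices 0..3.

Ev 1: PC=2 idx=2 pred=T actual=T -> ctr[2]=3
Ev 2: PC=2 idx=2 pred=T actual=N -> ctr[2]=2
Ev 3: PC=3 idx=3 pred=T actual=T -> ctr[3]=3
Ev 4: PC=3 idx=3 pred=T actual=N -> ctr[3]=2
Ev 5: PC=3 idx=3 pred=T actual=T -> ctr[3]=3
Ev 6: PC=2 idx=2 pred=T actual=T -> ctr[2]=3
Ev 7: PC=5 idx=1 pred=T actual=T -> ctr[1]=3
Ev 8: PC=0 idx=0 pred=T actual=N -> ctr[0]=2

Answer: 2 3 3 3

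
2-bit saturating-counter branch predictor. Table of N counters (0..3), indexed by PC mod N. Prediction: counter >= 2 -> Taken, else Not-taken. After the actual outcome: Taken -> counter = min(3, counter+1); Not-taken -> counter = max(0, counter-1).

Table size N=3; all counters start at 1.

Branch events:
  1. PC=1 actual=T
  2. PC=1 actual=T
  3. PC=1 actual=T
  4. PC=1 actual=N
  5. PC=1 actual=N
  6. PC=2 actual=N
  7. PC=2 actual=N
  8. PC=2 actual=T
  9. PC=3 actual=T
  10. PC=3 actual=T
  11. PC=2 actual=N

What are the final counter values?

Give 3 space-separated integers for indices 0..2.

Ev 1: PC=1 idx=1 pred=N actual=T -> ctr[1]=2
Ev 2: PC=1 idx=1 pred=T actual=T -> ctr[1]=3
Ev 3: PC=1 idx=1 pred=T actual=T -> ctr[1]=3
Ev 4: PC=1 idx=1 pred=T actual=N -> ctr[1]=2
Ev 5: PC=1 idx=1 pred=T actual=N -> ctr[1]=1
Ev 6: PC=2 idx=2 pred=N actual=N -> ctr[2]=0
Ev 7: PC=2 idx=2 pred=N actual=N -> ctr[2]=0
Ev 8: PC=2 idx=2 pred=N actual=T -> ctr[2]=1
Ev 9: PC=3 idx=0 pred=N actual=T -> ctr[0]=2
Ev 10: PC=3 idx=0 pred=T actual=T -> ctr[0]=3
Ev 11: PC=2 idx=2 pred=N actual=N -> ctr[2]=0

Answer: 3 1 0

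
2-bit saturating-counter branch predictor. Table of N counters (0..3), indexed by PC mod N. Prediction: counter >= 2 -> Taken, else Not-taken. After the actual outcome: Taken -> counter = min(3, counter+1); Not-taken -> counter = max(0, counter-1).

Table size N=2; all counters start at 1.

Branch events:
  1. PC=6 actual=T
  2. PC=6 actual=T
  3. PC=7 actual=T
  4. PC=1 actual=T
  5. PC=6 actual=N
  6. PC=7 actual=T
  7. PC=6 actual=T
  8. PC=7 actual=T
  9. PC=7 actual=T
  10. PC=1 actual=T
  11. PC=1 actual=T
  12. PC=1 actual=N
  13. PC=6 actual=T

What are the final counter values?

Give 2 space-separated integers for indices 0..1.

Ev 1: PC=6 idx=0 pred=N actual=T -> ctr[0]=2
Ev 2: PC=6 idx=0 pred=T actual=T -> ctr[0]=3
Ev 3: PC=7 idx=1 pred=N actual=T -> ctr[1]=2
Ev 4: PC=1 idx=1 pred=T actual=T -> ctr[1]=3
Ev 5: PC=6 idx=0 pred=T actual=N -> ctr[0]=2
Ev 6: PC=7 idx=1 pred=T actual=T -> ctr[1]=3
Ev 7: PC=6 idx=0 pred=T actual=T -> ctr[0]=3
Ev 8: PC=7 idx=1 pred=T actual=T -> ctr[1]=3
Ev 9: PC=7 idx=1 pred=T actual=T -> ctr[1]=3
Ev 10: PC=1 idx=1 pred=T actual=T -> ctr[1]=3
Ev 11: PC=1 idx=1 pred=T actual=T -> ctr[1]=3
Ev 12: PC=1 idx=1 pred=T actual=N -> ctr[1]=2
Ev 13: PC=6 idx=0 pred=T actual=T -> ctr[0]=3

Answer: 3 2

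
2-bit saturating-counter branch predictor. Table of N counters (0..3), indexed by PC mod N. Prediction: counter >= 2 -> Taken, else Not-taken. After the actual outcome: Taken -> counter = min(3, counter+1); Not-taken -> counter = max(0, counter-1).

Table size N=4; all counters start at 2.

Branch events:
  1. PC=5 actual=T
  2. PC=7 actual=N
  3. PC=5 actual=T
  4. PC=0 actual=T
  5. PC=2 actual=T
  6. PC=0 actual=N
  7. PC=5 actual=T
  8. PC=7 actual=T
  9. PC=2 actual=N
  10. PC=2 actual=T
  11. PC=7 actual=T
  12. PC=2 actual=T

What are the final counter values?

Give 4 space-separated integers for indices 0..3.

Ev 1: PC=5 idx=1 pred=T actual=T -> ctr[1]=3
Ev 2: PC=7 idx=3 pred=T actual=N -> ctr[3]=1
Ev 3: PC=5 idx=1 pred=T actual=T -> ctr[1]=3
Ev 4: PC=0 idx=0 pred=T actual=T -> ctr[0]=3
Ev 5: PC=2 idx=2 pred=T actual=T -> ctr[2]=3
Ev 6: PC=0 idx=0 pred=T actual=N -> ctr[0]=2
Ev 7: PC=5 idx=1 pred=T actual=T -> ctr[1]=3
Ev 8: PC=7 idx=3 pred=N actual=T -> ctr[3]=2
Ev 9: PC=2 idx=2 pred=T actual=N -> ctr[2]=2
Ev 10: PC=2 idx=2 pred=T actual=T -> ctr[2]=3
Ev 11: PC=7 idx=3 pred=T actual=T -> ctr[3]=3
Ev 12: PC=2 idx=2 pred=T actual=T -> ctr[2]=3

Answer: 2 3 3 3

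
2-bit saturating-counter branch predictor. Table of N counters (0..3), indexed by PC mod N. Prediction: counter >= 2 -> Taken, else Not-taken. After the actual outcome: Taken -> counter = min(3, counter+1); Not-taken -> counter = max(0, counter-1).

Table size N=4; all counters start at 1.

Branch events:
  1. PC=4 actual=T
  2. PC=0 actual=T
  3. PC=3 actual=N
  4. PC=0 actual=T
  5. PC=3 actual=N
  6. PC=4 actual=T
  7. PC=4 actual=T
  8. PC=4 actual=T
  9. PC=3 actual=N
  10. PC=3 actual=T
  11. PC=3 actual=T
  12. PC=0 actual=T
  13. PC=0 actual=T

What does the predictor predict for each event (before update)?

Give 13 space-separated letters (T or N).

Ev 1: PC=4 idx=0 pred=N actual=T -> ctr[0]=2
Ev 2: PC=0 idx=0 pred=T actual=T -> ctr[0]=3
Ev 3: PC=3 idx=3 pred=N actual=N -> ctr[3]=0
Ev 4: PC=0 idx=0 pred=T actual=T -> ctr[0]=3
Ev 5: PC=3 idx=3 pred=N actual=N -> ctr[3]=0
Ev 6: PC=4 idx=0 pred=T actual=T -> ctr[0]=3
Ev 7: PC=4 idx=0 pred=T actual=T -> ctr[0]=3
Ev 8: PC=4 idx=0 pred=T actual=T -> ctr[0]=3
Ev 9: PC=3 idx=3 pred=N actual=N -> ctr[3]=0
Ev 10: PC=3 idx=3 pred=N actual=T -> ctr[3]=1
Ev 11: PC=3 idx=3 pred=N actual=T -> ctr[3]=2
Ev 12: PC=0 idx=0 pred=T actual=T -> ctr[0]=3
Ev 13: PC=0 idx=0 pred=T actual=T -> ctr[0]=3

Answer: N T N T N T T T N N N T T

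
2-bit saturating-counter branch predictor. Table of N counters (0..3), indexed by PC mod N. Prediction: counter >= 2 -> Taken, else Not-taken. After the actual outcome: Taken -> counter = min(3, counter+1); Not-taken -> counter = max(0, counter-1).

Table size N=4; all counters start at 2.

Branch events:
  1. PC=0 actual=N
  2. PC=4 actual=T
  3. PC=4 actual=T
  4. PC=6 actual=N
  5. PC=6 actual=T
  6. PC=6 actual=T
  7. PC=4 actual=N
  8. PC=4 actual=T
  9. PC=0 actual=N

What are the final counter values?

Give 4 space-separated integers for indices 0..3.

Answer: 2 2 3 2

Derivation:
Ev 1: PC=0 idx=0 pred=T actual=N -> ctr[0]=1
Ev 2: PC=4 idx=0 pred=N actual=T -> ctr[0]=2
Ev 3: PC=4 idx=0 pred=T actual=T -> ctr[0]=3
Ev 4: PC=6 idx=2 pred=T actual=N -> ctr[2]=1
Ev 5: PC=6 idx=2 pred=N actual=T -> ctr[2]=2
Ev 6: PC=6 idx=2 pred=T actual=T -> ctr[2]=3
Ev 7: PC=4 idx=0 pred=T actual=N -> ctr[0]=2
Ev 8: PC=4 idx=0 pred=T actual=T -> ctr[0]=3
Ev 9: PC=0 idx=0 pred=T actual=N -> ctr[0]=2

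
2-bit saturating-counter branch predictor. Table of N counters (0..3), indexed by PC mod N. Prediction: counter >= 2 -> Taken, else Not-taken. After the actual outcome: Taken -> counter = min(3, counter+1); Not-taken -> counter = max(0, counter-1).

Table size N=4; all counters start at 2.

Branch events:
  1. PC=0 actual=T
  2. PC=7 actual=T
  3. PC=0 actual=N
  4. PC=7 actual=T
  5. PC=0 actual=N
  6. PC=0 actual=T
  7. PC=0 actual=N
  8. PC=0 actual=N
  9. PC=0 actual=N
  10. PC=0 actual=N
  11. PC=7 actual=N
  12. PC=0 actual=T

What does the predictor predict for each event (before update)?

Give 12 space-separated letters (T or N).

Answer: T T T T T N T N N N T N

Derivation:
Ev 1: PC=0 idx=0 pred=T actual=T -> ctr[0]=3
Ev 2: PC=7 idx=3 pred=T actual=T -> ctr[3]=3
Ev 3: PC=0 idx=0 pred=T actual=N -> ctr[0]=2
Ev 4: PC=7 idx=3 pred=T actual=T -> ctr[3]=3
Ev 5: PC=0 idx=0 pred=T actual=N -> ctr[0]=1
Ev 6: PC=0 idx=0 pred=N actual=T -> ctr[0]=2
Ev 7: PC=0 idx=0 pred=T actual=N -> ctr[0]=1
Ev 8: PC=0 idx=0 pred=N actual=N -> ctr[0]=0
Ev 9: PC=0 idx=0 pred=N actual=N -> ctr[0]=0
Ev 10: PC=0 idx=0 pred=N actual=N -> ctr[0]=0
Ev 11: PC=7 idx=3 pred=T actual=N -> ctr[3]=2
Ev 12: PC=0 idx=0 pred=N actual=T -> ctr[0]=1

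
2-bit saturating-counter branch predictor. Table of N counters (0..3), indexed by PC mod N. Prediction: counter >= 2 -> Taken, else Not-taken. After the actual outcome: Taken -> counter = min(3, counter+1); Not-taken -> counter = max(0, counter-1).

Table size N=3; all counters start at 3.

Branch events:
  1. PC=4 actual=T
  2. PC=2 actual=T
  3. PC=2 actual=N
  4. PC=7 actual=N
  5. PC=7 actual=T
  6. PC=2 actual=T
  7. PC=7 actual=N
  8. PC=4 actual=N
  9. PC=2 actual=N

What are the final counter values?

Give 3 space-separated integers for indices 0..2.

Ev 1: PC=4 idx=1 pred=T actual=T -> ctr[1]=3
Ev 2: PC=2 idx=2 pred=T actual=T -> ctr[2]=3
Ev 3: PC=2 idx=2 pred=T actual=N -> ctr[2]=2
Ev 4: PC=7 idx=1 pred=T actual=N -> ctr[1]=2
Ev 5: PC=7 idx=1 pred=T actual=T -> ctr[1]=3
Ev 6: PC=2 idx=2 pred=T actual=T -> ctr[2]=3
Ev 7: PC=7 idx=1 pred=T actual=N -> ctr[1]=2
Ev 8: PC=4 idx=1 pred=T actual=N -> ctr[1]=1
Ev 9: PC=2 idx=2 pred=T actual=N -> ctr[2]=2

Answer: 3 1 2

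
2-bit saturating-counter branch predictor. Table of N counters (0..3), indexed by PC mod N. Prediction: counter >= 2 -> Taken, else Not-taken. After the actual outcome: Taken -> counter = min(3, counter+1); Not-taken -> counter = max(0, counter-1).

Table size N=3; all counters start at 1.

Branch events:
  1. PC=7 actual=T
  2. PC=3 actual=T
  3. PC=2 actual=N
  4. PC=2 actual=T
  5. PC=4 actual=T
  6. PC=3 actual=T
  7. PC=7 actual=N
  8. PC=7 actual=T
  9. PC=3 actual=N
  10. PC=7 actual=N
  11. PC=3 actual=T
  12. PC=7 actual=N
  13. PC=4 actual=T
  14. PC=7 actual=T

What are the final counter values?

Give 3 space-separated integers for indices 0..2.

Ev 1: PC=7 idx=1 pred=N actual=T -> ctr[1]=2
Ev 2: PC=3 idx=0 pred=N actual=T -> ctr[0]=2
Ev 3: PC=2 idx=2 pred=N actual=N -> ctr[2]=0
Ev 4: PC=2 idx=2 pred=N actual=T -> ctr[2]=1
Ev 5: PC=4 idx=1 pred=T actual=T -> ctr[1]=3
Ev 6: PC=3 idx=0 pred=T actual=T -> ctr[0]=3
Ev 7: PC=7 idx=1 pred=T actual=N -> ctr[1]=2
Ev 8: PC=7 idx=1 pred=T actual=T -> ctr[1]=3
Ev 9: PC=3 idx=0 pred=T actual=N -> ctr[0]=2
Ev 10: PC=7 idx=1 pred=T actual=N -> ctr[1]=2
Ev 11: PC=3 idx=0 pred=T actual=T -> ctr[0]=3
Ev 12: PC=7 idx=1 pred=T actual=N -> ctr[1]=1
Ev 13: PC=4 idx=1 pred=N actual=T -> ctr[1]=2
Ev 14: PC=7 idx=1 pred=T actual=T -> ctr[1]=3

Answer: 3 3 1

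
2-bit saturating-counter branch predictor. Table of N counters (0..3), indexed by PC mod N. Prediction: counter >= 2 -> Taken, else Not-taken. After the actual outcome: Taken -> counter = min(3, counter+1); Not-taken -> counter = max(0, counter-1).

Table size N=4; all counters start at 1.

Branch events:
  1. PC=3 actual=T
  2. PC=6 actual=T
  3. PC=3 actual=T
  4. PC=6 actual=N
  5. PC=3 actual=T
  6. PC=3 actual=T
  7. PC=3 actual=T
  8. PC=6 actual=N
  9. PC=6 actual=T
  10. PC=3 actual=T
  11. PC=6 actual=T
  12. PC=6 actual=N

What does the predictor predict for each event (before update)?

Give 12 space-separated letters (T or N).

Answer: N N T T T T T N N T N T

Derivation:
Ev 1: PC=3 idx=3 pred=N actual=T -> ctr[3]=2
Ev 2: PC=6 idx=2 pred=N actual=T -> ctr[2]=2
Ev 3: PC=3 idx=3 pred=T actual=T -> ctr[3]=3
Ev 4: PC=6 idx=2 pred=T actual=N -> ctr[2]=1
Ev 5: PC=3 idx=3 pred=T actual=T -> ctr[3]=3
Ev 6: PC=3 idx=3 pred=T actual=T -> ctr[3]=3
Ev 7: PC=3 idx=3 pred=T actual=T -> ctr[3]=3
Ev 8: PC=6 idx=2 pred=N actual=N -> ctr[2]=0
Ev 9: PC=6 idx=2 pred=N actual=T -> ctr[2]=1
Ev 10: PC=3 idx=3 pred=T actual=T -> ctr[3]=3
Ev 11: PC=6 idx=2 pred=N actual=T -> ctr[2]=2
Ev 12: PC=6 idx=2 pred=T actual=N -> ctr[2]=1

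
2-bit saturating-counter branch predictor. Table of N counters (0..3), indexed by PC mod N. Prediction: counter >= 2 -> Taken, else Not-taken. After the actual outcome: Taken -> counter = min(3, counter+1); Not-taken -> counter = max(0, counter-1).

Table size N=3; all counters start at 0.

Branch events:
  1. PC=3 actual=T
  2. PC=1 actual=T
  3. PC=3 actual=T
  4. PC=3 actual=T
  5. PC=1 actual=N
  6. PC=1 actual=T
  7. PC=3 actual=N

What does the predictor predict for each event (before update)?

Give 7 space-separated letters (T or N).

Answer: N N N T N N T

Derivation:
Ev 1: PC=3 idx=0 pred=N actual=T -> ctr[0]=1
Ev 2: PC=1 idx=1 pred=N actual=T -> ctr[1]=1
Ev 3: PC=3 idx=0 pred=N actual=T -> ctr[0]=2
Ev 4: PC=3 idx=0 pred=T actual=T -> ctr[0]=3
Ev 5: PC=1 idx=1 pred=N actual=N -> ctr[1]=0
Ev 6: PC=1 idx=1 pred=N actual=T -> ctr[1]=1
Ev 7: PC=3 idx=0 pred=T actual=N -> ctr[0]=2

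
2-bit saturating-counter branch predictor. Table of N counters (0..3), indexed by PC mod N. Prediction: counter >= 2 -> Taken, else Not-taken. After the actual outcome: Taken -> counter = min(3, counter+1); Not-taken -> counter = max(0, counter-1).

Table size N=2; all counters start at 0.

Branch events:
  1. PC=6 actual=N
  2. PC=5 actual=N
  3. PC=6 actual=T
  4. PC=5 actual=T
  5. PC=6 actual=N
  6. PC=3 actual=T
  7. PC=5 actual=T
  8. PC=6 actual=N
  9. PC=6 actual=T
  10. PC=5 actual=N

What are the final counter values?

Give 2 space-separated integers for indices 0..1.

Ev 1: PC=6 idx=0 pred=N actual=N -> ctr[0]=0
Ev 2: PC=5 idx=1 pred=N actual=N -> ctr[1]=0
Ev 3: PC=6 idx=0 pred=N actual=T -> ctr[0]=1
Ev 4: PC=5 idx=1 pred=N actual=T -> ctr[1]=1
Ev 5: PC=6 idx=0 pred=N actual=N -> ctr[0]=0
Ev 6: PC=3 idx=1 pred=N actual=T -> ctr[1]=2
Ev 7: PC=5 idx=1 pred=T actual=T -> ctr[1]=3
Ev 8: PC=6 idx=0 pred=N actual=N -> ctr[0]=0
Ev 9: PC=6 idx=0 pred=N actual=T -> ctr[0]=1
Ev 10: PC=5 idx=1 pred=T actual=N -> ctr[1]=2

Answer: 1 2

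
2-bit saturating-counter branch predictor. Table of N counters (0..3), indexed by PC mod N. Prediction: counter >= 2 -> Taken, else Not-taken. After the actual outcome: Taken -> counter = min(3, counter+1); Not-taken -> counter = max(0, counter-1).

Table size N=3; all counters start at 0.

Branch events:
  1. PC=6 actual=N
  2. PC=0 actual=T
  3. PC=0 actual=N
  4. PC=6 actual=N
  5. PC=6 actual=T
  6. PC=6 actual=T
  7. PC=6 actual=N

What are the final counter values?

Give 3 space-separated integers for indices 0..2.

Ev 1: PC=6 idx=0 pred=N actual=N -> ctr[0]=0
Ev 2: PC=0 idx=0 pred=N actual=T -> ctr[0]=1
Ev 3: PC=0 idx=0 pred=N actual=N -> ctr[0]=0
Ev 4: PC=6 idx=0 pred=N actual=N -> ctr[0]=0
Ev 5: PC=6 idx=0 pred=N actual=T -> ctr[0]=1
Ev 6: PC=6 idx=0 pred=N actual=T -> ctr[0]=2
Ev 7: PC=6 idx=0 pred=T actual=N -> ctr[0]=1

Answer: 1 0 0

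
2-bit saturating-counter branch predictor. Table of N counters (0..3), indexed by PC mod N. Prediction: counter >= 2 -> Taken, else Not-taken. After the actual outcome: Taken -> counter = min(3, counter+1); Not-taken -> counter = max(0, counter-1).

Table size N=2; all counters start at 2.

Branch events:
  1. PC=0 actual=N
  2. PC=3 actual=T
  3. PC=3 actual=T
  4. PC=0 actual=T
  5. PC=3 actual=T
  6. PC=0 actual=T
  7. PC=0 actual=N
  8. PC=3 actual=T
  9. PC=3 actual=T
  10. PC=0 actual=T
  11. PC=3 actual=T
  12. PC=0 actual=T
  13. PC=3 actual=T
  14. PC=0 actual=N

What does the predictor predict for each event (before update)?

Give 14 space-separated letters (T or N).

Ev 1: PC=0 idx=0 pred=T actual=N -> ctr[0]=1
Ev 2: PC=3 idx=1 pred=T actual=T -> ctr[1]=3
Ev 3: PC=3 idx=1 pred=T actual=T -> ctr[1]=3
Ev 4: PC=0 idx=0 pred=N actual=T -> ctr[0]=2
Ev 5: PC=3 idx=1 pred=T actual=T -> ctr[1]=3
Ev 6: PC=0 idx=0 pred=T actual=T -> ctr[0]=3
Ev 7: PC=0 idx=0 pred=T actual=N -> ctr[0]=2
Ev 8: PC=3 idx=1 pred=T actual=T -> ctr[1]=3
Ev 9: PC=3 idx=1 pred=T actual=T -> ctr[1]=3
Ev 10: PC=0 idx=0 pred=T actual=T -> ctr[0]=3
Ev 11: PC=3 idx=1 pred=T actual=T -> ctr[1]=3
Ev 12: PC=0 idx=0 pred=T actual=T -> ctr[0]=3
Ev 13: PC=3 idx=1 pred=T actual=T -> ctr[1]=3
Ev 14: PC=0 idx=0 pred=T actual=N -> ctr[0]=2

Answer: T T T N T T T T T T T T T T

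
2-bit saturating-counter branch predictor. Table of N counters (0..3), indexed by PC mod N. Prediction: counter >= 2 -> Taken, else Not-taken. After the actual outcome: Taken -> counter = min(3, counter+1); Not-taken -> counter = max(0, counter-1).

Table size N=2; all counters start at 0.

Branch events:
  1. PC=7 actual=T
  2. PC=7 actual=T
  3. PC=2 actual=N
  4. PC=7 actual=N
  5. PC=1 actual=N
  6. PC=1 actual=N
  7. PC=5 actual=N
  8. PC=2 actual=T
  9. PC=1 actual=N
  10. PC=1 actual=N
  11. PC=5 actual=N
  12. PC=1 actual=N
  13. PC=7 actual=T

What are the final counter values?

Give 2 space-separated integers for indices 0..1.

Answer: 1 1

Derivation:
Ev 1: PC=7 idx=1 pred=N actual=T -> ctr[1]=1
Ev 2: PC=7 idx=1 pred=N actual=T -> ctr[1]=2
Ev 3: PC=2 idx=0 pred=N actual=N -> ctr[0]=0
Ev 4: PC=7 idx=1 pred=T actual=N -> ctr[1]=1
Ev 5: PC=1 idx=1 pred=N actual=N -> ctr[1]=0
Ev 6: PC=1 idx=1 pred=N actual=N -> ctr[1]=0
Ev 7: PC=5 idx=1 pred=N actual=N -> ctr[1]=0
Ev 8: PC=2 idx=0 pred=N actual=T -> ctr[0]=1
Ev 9: PC=1 idx=1 pred=N actual=N -> ctr[1]=0
Ev 10: PC=1 idx=1 pred=N actual=N -> ctr[1]=0
Ev 11: PC=5 idx=1 pred=N actual=N -> ctr[1]=0
Ev 12: PC=1 idx=1 pred=N actual=N -> ctr[1]=0
Ev 13: PC=7 idx=1 pred=N actual=T -> ctr[1]=1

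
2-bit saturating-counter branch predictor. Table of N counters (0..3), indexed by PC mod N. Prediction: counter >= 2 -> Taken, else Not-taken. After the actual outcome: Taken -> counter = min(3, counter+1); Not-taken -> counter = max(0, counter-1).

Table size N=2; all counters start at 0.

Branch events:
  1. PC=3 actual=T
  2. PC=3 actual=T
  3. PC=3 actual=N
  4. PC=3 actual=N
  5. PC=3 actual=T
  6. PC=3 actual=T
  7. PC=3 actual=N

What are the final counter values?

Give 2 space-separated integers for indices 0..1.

Answer: 0 1

Derivation:
Ev 1: PC=3 idx=1 pred=N actual=T -> ctr[1]=1
Ev 2: PC=3 idx=1 pred=N actual=T -> ctr[1]=2
Ev 3: PC=3 idx=1 pred=T actual=N -> ctr[1]=1
Ev 4: PC=3 idx=1 pred=N actual=N -> ctr[1]=0
Ev 5: PC=3 idx=1 pred=N actual=T -> ctr[1]=1
Ev 6: PC=3 idx=1 pred=N actual=T -> ctr[1]=2
Ev 7: PC=3 idx=1 pred=T actual=N -> ctr[1]=1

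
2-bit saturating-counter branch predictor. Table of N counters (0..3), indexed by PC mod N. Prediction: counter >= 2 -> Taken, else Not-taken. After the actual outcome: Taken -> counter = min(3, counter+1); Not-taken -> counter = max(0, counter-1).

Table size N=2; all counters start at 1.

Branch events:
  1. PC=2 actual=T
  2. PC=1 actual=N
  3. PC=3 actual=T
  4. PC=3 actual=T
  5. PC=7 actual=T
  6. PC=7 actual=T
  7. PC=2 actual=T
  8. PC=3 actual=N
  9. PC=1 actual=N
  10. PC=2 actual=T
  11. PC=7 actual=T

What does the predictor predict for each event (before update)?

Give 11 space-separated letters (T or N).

Answer: N N N N T T T T T T N

Derivation:
Ev 1: PC=2 idx=0 pred=N actual=T -> ctr[0]=2
Ev 2: PC=1 idx=1 pred=N actual=N -> ctr[1]=0
Ev 3: PC=3 idx=1 pred=N actual=T -> ctr[1]=1
Ev 4: PC=3 idx=1 pred=N actual=T -> ctr[1]=2
Ev 5: PC=7 idx=1 pred=T actual=T -> ctr[1]=3
Ev 6: PC=7 idx=1 pred=T actual=T -> ctr[1]=3
Ev 7: PC=2 idx=0 pred=T actual=T -> ctr[0]=3
Ev 8: PC=3 idx=1 pred=T actual=N -> ctr[1]=2
Ev 9: PC=1 idx=1 pred=T actual=N -> ctr[1]=1
Ev 10: PC=2 idx=0 pred=T actual=T -> ctr[0]=3
Ev 11: PC=7 idx=1 pred=N actual=T -> ctr[1]=2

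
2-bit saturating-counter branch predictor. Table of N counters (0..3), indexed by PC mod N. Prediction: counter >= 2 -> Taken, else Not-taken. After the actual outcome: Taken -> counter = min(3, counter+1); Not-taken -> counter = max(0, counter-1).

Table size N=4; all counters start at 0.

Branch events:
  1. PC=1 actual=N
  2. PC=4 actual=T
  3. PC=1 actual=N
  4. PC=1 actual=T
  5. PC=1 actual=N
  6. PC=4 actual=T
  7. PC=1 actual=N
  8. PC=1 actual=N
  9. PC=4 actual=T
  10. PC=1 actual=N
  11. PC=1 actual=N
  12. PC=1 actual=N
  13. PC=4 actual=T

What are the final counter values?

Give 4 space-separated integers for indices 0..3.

Answer: 3 0 0 0

Derivation:
Ev 1: PC=1 idx=1 pred=N actual=N -> ctr[1]=0
Ev 2: PC=4 idx=0 pred=N actual=T -> ctr[0]=1
Ev 3: PC=1 idx=1 pred=N actual=N -> ctr[1]=0
Ev 4: PC=1 idx=1 pred=N actual=T -> ctr[1]=1
Ev 5: PC=1 idx=1 pred=N actual=N -> ctr[1]=0
Ev 6: PC=4 idx=0 pred=N actual=T -> ctr[0]=2
Ev 7: PC=1 idx=1 pred=N actual=N -> ctr[1]=0
Ev 8: PC=1 idx=1 pred=N actual=N -> ctr[1]=0
Ev 9: PC=4 idx=0 pred=T actual=T -> ctr[0]=3
Ev 10: PC=1 idx=1 pred=N actual=N -> ctr[1]=0
Ev 11: PC=1 idx=1 pred=N actual=N -> ctr[1]=0
Ev 12: PC=1 idx=1 pred=N actual=N -> ctr[1]=0
Ev 13: PC=4 idx=0 pred=T actual=T -> ctr[0]=3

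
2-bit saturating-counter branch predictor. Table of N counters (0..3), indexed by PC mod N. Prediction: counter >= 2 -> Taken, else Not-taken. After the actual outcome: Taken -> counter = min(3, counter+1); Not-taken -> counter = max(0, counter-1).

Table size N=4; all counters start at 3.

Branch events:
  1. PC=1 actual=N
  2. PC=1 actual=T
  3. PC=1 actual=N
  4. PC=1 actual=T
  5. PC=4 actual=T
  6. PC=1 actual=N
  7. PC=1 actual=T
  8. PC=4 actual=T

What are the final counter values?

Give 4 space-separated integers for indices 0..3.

Ev 1: PC=1 idx=1 pred=T actual=N -> ctr[1]=2
Ev 2: PC=1 idx=1 pred=T actual=T -> ctr[1]=3
Ev 3: PC=1 idx=1 pred=T actual=N -> ctr[1]=2
Ev 4: PC=1 idx=1 pred=T actual=T -> ctr[1]=3
Ev 5: PC=4 idx=0 pred=T actual=T -> ctr[0]=3
Ev 6: PC=1 idx=1 pred=T actual=N -> ctr[1]=2
Ev 7: PC=1 idx=1 pred=T actual=T -> ctr[1]=3
Ev 8: PC=4 idx=0 pred=T actual=T -> ctr[0]=3

Answer: 3 3 3 3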